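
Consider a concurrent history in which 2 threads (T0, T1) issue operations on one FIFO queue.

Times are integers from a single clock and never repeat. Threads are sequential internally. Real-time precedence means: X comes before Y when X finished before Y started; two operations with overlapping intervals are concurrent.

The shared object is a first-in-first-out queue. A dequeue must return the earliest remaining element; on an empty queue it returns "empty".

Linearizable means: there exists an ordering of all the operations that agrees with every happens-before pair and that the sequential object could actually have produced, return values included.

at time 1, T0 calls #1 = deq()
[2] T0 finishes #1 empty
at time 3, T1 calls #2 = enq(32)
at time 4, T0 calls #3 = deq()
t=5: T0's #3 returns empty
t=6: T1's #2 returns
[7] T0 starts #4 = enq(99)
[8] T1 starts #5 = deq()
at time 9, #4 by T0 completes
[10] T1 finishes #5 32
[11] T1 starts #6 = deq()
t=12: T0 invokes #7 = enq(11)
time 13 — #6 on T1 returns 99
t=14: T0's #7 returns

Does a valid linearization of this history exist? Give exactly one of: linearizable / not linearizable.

linearizable

one valid linearization: #1, #3, #2, #4, #5, #6, #7
step 1: #1 deq() → empty — queue <>
step 2: #3 deq() → empty — queue <>
step 3: #2 enq(32) — queue <32>
step 4: #4 enq(99) — queue <32,99>
step 5: #5 deq() → 32 — queue <99>
step 6: #6 deq() → 99 — queue <>
step 7: #7 enq(11) — queue <11>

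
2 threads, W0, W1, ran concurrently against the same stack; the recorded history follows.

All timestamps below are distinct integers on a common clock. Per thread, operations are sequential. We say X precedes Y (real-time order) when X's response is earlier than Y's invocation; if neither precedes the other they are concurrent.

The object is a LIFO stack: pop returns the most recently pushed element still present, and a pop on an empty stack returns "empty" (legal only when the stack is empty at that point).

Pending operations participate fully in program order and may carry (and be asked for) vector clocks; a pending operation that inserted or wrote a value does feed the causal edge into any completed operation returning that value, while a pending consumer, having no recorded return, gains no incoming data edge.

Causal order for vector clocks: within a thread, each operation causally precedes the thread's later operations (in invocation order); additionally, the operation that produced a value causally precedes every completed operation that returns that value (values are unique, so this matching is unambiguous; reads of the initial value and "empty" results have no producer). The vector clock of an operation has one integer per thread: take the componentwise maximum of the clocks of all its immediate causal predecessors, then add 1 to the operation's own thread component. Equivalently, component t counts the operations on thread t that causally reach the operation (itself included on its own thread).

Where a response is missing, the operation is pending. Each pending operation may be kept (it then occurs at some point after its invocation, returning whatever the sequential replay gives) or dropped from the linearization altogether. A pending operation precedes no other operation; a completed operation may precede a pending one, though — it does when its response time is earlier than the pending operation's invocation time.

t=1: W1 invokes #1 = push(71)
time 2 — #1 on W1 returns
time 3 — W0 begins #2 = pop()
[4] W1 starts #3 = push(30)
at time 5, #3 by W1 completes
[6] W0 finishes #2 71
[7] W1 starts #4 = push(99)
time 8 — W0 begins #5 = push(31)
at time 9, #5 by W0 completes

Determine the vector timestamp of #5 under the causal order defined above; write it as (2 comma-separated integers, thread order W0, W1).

(2, 1)

root op #1, invoked 1: fresh clock plus W1's own tick → (0, 1)
#3 (invocation 4): componentwise max over VC(#1)=(0, 1), +1 at W1, giving (0, 2)
#2 (invocation 3): componentwise max over VC(#1)=(0, 1), +1 at W0, giving (1, 1)
#4 (invocation 7): componentwise max over VC(#3)=(0, 2), +1 at W1, giving (0, 3)
#5 (invocation 8): componentwise max over VC(#2)=(1, 1), +1 at W0, giving (2, 1)
target: VC(#5) = (2, 1)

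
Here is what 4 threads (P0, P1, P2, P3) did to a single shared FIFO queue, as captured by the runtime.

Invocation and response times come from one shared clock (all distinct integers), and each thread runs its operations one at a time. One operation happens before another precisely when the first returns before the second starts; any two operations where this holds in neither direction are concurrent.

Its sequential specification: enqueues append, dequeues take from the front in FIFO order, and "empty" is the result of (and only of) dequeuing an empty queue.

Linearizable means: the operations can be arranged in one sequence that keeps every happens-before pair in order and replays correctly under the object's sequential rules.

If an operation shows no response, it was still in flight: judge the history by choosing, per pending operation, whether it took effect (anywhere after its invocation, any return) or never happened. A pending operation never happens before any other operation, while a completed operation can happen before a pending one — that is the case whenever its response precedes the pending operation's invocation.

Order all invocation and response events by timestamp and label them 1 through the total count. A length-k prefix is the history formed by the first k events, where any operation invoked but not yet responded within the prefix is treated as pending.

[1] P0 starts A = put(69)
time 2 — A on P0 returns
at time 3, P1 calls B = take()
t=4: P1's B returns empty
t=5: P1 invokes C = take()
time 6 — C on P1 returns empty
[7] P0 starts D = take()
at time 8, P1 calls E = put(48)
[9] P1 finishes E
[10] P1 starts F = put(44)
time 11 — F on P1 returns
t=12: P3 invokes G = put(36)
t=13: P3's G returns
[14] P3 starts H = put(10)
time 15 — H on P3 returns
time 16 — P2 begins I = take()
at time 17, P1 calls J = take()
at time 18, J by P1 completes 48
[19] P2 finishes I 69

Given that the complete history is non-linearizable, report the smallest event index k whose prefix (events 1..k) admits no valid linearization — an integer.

4

one valid order for events 1..3 is A:
1. A put(69), leaving queue <69>
event 4 — B's response, time 4 — after it, nothing linearizes
e.g. A, B: illegal at step 2, since B take() → empty cannot apply there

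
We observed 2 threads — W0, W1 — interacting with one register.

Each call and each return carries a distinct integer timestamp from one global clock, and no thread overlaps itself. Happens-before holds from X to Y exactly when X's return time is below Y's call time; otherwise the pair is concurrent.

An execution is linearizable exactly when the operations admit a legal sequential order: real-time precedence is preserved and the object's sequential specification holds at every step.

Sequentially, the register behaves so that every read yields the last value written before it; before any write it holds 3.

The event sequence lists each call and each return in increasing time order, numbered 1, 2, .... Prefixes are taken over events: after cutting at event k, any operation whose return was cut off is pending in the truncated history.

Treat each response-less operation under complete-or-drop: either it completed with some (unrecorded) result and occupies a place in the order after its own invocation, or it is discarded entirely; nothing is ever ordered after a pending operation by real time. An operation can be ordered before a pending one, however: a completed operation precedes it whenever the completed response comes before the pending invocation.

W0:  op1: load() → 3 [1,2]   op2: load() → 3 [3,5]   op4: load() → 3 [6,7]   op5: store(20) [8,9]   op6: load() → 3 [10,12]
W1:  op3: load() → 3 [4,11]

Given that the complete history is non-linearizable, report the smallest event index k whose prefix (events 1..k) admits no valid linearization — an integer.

one valid order for events 1..11 is op1, op2, op3, op4, op5:
step 1: op1 load() → 3 — value 3
step 2: op2 load() → 3 — value 3
step 3: op3 load() → 3 — value 3
step 4: op4 load() → 3 — value 3
step 5: op5 store(20) — value 20
with event 12 included (op6 responding at time 12), all real-time-consistent orders fail
take op1, op2, op3, op4, op5, op6: step 6 already fails, because op6 load() → 3 cannot occur there
take op1, op2, op4, op3, op5, op6: step 6 already fails, because op6 load() → 3 cannot occur there

12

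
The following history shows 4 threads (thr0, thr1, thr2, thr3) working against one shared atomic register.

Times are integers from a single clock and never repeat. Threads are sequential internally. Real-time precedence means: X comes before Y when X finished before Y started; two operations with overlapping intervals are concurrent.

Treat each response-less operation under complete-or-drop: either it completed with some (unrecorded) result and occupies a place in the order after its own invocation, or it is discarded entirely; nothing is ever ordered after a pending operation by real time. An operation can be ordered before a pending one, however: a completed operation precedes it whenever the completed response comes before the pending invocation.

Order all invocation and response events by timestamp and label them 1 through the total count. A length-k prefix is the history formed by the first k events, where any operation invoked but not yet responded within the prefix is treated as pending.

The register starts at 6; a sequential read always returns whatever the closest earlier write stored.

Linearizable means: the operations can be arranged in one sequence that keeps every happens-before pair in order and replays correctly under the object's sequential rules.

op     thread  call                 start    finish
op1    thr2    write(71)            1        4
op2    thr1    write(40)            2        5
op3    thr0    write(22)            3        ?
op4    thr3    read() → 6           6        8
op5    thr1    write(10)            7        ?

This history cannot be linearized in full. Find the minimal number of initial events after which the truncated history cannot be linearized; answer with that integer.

events 1..7 are still linearizable — one witness is op1, op2:
after step 1 (op1 write(71)): value 71
after step 2 (op2 write(40)): value 40
adding event 8 (op4 responds at 8) leaves no legal real-time order
completion choices over the 2 pending operations (op3, op5) were checked; none helps
for example op1, op2, op4 (pending dropped) fails at step 3: op4 read() → 6 is not legal there
for example op2, op1, op4 (pending dropped) fails at step 3: op4 read() → 6 is not legal there

8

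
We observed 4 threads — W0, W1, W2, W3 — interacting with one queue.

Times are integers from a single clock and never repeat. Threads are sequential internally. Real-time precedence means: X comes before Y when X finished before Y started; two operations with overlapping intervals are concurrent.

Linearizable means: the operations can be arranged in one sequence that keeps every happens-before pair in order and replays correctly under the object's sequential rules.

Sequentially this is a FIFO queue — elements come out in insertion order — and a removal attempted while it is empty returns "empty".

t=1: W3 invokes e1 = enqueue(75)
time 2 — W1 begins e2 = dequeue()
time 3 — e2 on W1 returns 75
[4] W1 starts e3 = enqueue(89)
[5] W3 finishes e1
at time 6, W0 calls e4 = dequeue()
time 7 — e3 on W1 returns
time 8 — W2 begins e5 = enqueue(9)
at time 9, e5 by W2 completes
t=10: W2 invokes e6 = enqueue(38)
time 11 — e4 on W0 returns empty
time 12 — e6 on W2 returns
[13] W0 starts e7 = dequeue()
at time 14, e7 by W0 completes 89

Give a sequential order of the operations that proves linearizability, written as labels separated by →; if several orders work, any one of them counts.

e1 → e2 → e4 → e3 → e5 → e6 → e7

after step 1 (e1 enqueue(75)): queue <75>
after step 2 (e2 dequeue() → 75): queue <>
after step 3 (e4 dequeue() → empty): queue <>
after step 4 (e3 enqueue(89)): queue <89>
after step 5 (e5 enqueue(9)): queue <89,9>
after step 6 (e6 enqueue(38)): queue <89,9,38>
after step 7 (e7 dequeue() → 89): queue <9,38>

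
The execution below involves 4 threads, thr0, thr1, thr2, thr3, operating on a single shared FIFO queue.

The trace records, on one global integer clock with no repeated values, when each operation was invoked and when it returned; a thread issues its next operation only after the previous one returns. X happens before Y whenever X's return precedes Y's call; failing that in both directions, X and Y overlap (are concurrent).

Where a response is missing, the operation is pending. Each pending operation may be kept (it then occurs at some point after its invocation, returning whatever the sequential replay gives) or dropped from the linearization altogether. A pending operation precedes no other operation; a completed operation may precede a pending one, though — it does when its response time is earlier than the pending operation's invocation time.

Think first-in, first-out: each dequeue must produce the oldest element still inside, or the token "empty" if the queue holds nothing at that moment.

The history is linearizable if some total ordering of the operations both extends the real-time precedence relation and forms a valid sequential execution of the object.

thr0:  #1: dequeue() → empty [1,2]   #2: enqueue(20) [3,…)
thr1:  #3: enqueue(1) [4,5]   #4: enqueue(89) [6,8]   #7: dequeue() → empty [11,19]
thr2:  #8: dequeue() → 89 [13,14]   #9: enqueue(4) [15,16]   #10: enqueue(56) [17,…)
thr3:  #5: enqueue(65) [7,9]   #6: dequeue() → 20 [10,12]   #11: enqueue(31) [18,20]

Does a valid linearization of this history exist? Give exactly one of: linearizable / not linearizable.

not linearizable

cut after 18 events: linearizable; cut after 19 events (#7 responds, time 19): not linearizable
the 8 completed operations admit 8 real-time orders; each fails the FIFO queue replay
every completion of the 3 pending operations (#2, #10, #11) was checked; none linearizes
sample order #1, #3, #4, #5, #6, #7, #8, #9 (pending dropped) stalls at step 5 — #6 dequeue() → 20 has no legal effect
sample order #1, #3, #4, #5, #6, #8, #7, #9 (pending dropped) stalls at step 5 — #6 dequeue() → 20 has no legal effect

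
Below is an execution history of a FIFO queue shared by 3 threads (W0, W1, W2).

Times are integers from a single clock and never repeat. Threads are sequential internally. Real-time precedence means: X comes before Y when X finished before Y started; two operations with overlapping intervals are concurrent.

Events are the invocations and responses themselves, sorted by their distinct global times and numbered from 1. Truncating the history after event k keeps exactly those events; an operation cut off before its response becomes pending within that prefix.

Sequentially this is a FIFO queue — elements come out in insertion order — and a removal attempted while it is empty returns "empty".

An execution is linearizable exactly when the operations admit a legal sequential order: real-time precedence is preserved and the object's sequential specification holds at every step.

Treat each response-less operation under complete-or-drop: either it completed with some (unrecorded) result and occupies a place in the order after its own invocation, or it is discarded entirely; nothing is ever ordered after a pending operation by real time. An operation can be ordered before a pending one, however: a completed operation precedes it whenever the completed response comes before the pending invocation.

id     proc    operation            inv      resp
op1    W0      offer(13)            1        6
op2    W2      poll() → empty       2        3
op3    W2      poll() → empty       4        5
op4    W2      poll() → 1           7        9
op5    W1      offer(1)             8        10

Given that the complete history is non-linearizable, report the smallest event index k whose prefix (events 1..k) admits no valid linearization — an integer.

events 1..8 are linearizable; a witness order is op2, op3, op1:
after step 1 (op2 poll() → empty): queue <>
after step 2 (op3 poll() → empty): queue <>
after step 3 (op1 offer(13)): queue <13>
with event 9 included (op4 responding at time 9), all real-time-consistent orders fail
including or dropping the 1 pending operation (op5) in any combination fails
one such order, op1, op2, op3, op4 (pending dropped), breaks at step 2 where op2 poll() → empty is illegal
one such order, op2, op1, op3, op4 (pending dropped), breaks at step 3 where op3 poll() → empty is illegal

9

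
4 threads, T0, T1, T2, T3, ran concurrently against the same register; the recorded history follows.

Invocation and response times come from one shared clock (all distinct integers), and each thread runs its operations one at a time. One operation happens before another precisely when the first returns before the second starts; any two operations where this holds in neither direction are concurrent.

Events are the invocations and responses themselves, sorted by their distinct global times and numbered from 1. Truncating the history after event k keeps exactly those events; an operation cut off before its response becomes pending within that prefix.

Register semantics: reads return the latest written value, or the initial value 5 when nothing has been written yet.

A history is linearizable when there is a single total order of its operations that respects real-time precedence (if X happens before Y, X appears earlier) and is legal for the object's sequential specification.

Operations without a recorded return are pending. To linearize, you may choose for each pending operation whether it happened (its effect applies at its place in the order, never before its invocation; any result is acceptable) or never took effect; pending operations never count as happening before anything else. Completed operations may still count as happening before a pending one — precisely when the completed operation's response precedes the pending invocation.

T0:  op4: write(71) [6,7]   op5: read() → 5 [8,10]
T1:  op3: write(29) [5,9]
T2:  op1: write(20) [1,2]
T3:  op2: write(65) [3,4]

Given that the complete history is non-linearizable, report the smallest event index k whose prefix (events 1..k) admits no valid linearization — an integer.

10

a valid linearization of events 1..9 exists, for instance op1, op2, op3, op4:
after step 1 (op1 write(20)): value 20
after step 2 (op2 write(65)): value 65
after step 3 (op3 write(29)): value 29
after step 4 (op4 write(71)): value 71
adding event 10 (op5 responds at 10) leaves no legal real-time order
one such order, op1, op2, op3, op4, op5, breaks at step 5 where op5 read() → 5 is illegal
one such order, op1, op2, op4, op3, op5, breaks at step 5 where op5 read() → 5 is illegal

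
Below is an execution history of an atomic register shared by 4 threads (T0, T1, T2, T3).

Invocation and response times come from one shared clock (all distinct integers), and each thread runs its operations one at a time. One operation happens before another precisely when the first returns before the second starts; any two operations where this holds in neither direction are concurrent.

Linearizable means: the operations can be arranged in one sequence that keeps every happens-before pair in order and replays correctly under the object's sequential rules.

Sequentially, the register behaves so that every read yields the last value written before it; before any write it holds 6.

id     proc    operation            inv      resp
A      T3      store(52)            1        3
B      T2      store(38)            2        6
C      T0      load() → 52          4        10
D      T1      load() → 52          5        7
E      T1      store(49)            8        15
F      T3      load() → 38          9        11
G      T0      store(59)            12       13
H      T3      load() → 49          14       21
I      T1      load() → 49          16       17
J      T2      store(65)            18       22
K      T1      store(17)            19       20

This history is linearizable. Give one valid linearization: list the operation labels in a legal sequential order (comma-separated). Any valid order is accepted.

A, C, D, B, F, G, E, H, I, J, K

1. A store(52), leaving value 52
2. C load() → 52, leaving value 52
3. D load() → 52, leaving value 52
4. B store(38), leaving value 38
5. F load() → 38, leaving value 38
6. G store(59), leaving value 59
7. E store(49), leaving value 49
8. H load() → 49, leaving value 49
9. I load() → 49, leaving value 49
10. J store(65), leaving value 65
11. K store(17), leaving value 17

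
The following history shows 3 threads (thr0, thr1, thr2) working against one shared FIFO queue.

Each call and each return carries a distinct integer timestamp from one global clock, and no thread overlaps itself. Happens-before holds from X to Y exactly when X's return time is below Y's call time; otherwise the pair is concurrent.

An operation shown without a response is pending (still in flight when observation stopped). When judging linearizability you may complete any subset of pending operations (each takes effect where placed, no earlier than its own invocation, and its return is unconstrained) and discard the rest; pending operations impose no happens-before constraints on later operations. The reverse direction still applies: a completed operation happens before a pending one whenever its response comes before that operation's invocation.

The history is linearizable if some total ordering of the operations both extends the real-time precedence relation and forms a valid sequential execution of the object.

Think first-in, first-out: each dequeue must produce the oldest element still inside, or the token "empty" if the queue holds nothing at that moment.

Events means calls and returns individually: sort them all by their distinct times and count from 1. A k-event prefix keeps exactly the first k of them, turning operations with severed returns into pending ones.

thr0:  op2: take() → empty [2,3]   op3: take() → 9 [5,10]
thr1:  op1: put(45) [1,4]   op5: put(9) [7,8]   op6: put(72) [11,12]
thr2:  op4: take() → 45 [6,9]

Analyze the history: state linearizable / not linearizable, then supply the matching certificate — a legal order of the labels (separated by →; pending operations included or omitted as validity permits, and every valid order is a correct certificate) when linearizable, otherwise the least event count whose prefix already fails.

1. op2 take() → empty, leaving queue <>
2. op1 put(45), leaving queue <45>
3. op4 take() → 45, leaving queue <>
4. op5 put(9), leaving queue <9>
5. op3 take() → 9, leaving queue <>
6. op6 put(72), leaving queue <72>

linearizable — witness: op2 → op1 → op4 → op5 → op3 → op6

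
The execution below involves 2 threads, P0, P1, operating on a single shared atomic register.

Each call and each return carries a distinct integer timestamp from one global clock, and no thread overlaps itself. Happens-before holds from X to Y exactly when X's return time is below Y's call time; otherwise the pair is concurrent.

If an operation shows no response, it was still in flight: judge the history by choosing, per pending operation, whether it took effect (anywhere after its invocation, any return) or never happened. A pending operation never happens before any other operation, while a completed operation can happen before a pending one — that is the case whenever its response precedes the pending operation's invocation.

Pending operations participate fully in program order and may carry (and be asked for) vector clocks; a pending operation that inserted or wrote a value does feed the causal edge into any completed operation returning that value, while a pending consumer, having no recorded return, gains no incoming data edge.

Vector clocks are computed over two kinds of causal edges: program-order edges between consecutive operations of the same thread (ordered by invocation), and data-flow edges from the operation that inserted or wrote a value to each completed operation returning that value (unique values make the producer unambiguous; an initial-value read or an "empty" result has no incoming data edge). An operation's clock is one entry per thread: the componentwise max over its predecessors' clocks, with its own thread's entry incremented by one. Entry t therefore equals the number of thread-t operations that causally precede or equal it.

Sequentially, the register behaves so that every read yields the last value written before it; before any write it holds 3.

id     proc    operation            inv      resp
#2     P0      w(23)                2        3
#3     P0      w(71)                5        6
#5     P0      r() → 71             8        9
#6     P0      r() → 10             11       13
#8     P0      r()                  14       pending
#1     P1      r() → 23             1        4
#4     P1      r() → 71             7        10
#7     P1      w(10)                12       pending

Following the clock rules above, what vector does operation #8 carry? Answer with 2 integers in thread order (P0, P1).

(5, 3)

VC(#2, invoked at 2): no causal predecessors; +1 on P0 → (1, 0)
merge at #1 (invoked 1): VC(#2)=(1, 0), own-thread bump on P1 → (1, 1)
merge at #3 (invoked 5): VC(#2)=(1, 0), own-thread bump on P0 → (2, 0)
merge at #5 (invoked 8): VC(#3)=(2, 0), own-thread bump on P0 → (3, 0)
merge at #4 (invoked 7): VC(#1)=(1, 1), VC(#3)=(2, 0), own-thread bump on P1 → (2, 2)
merge at #7 (invoked 12): VC(#4)=(2, 2), own-thread bump on P1 → (2, 3)
merge at #6 (invoked 11): VC(#5)=(3, 0), VC(#7)=(2, 3), own-thread bump on P0 → (4, 3)
merge at #8 (invoked 14): VC(#6)=(4, 3), own-thread bump on P0 → (5, 3)
target: VC(#8) = (5, 3)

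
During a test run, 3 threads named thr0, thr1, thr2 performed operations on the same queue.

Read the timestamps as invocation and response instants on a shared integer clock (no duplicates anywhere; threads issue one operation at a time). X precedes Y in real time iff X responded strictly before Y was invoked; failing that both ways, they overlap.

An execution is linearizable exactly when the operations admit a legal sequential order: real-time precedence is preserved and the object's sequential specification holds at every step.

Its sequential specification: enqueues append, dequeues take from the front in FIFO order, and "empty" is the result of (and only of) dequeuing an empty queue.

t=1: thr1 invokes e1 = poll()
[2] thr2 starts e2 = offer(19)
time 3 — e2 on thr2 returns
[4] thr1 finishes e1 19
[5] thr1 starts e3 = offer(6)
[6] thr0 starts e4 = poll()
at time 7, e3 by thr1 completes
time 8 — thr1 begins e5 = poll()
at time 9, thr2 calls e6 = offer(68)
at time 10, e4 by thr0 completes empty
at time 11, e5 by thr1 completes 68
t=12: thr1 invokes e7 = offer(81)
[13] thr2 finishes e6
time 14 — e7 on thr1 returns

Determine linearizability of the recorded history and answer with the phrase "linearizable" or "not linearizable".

already the first 11 events (up to e5's response at time 11) admit no linearization; the first 10 still do
real-time-consistent orders of the 5 completed operations: 6 — all fail the queue replay
including or dropping the 1 pending operation (e6) in any combination fails
for example e1, e2, e3, e4, e5 (pending dropped) fails at step 1: e1 poll() → 19 is not legal there
for example e1, e2, e3, e5, e4 (pending dropped) fails at step 1: e1 poll() → 19 is not legal there

not linearizable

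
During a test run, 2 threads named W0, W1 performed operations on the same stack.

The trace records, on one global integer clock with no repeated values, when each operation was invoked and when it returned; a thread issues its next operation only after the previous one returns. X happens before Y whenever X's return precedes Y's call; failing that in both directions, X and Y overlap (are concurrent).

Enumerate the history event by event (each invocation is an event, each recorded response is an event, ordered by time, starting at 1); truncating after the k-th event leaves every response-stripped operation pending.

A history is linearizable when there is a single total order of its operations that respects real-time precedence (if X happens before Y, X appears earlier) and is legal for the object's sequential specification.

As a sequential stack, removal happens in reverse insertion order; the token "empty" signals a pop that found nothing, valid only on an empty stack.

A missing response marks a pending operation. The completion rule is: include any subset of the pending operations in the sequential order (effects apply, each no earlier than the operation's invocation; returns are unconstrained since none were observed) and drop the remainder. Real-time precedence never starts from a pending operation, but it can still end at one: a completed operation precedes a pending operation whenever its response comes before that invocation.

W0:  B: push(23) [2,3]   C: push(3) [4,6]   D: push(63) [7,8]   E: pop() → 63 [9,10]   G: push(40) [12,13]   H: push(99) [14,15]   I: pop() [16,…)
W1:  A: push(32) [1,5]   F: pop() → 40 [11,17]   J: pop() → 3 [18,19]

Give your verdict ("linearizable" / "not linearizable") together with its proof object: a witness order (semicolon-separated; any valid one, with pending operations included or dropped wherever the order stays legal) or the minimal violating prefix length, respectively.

after step 1 (A push(32)): stack <32>
after step 2 (B push(23)): stack <32,23>
after step 3 (C push(3)): stack <32,23,3>
after step 4 (D push(63)): stack <32,23,3,63>
after step 5 (E pop() → 63): stack <32,23,3>
after step 6 (G push(40)): stack <32,23,3,40>
after step 7 (F pop() → 40): stack <32,23,3>
after step 8 (H push(99)): stack <32,23,3,99>
after step 9 (I pop() (pending, included)): stack <32,23,3>
after step 10 (J pop() → 3): stack <32,23>

linearizable — witness: A; B; C; D; E; G; F; H; I; J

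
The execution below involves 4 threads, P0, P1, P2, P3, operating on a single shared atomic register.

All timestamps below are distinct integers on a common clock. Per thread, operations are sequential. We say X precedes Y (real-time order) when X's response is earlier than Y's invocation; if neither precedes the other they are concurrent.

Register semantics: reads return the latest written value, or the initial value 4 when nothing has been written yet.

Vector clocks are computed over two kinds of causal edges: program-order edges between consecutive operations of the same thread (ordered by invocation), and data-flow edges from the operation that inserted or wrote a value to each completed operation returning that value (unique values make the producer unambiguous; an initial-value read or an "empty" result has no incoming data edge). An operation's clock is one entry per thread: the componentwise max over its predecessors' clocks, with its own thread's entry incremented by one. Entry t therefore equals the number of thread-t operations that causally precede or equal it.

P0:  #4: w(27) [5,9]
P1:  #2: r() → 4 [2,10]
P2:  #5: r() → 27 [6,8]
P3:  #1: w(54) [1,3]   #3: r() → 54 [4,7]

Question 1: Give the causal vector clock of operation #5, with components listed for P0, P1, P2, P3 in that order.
(1, 0, 1, 0)

#1, invoked 1, has no incoming edges; only P3's bump applies → (0, 0, 0, 1)
#2, invoked 2, has no incoming edges; only P1's bump applies → (0, 1, 0, 0)
#4, invoked 5, has no incoming edges; only P0's bump applies → (1, 0, 0, 0)
#3 (invocation 4): componentwise max over VC(#1)=(0, 0, 0, 1), +1 at P3, giving (0, 0, 0, 2)
#5 (invocation 6): componentwise max over VC(#4)=(1, 0, 0, 0), +1 at P2, giving (1, 0, 1, 0)
target: VC(#5) = (1, 0, 1, 0)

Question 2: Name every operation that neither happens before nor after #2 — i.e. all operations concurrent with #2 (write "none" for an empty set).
#1, #3, #4, #5

#2 runs from 2 to 10; window-overlapping ops are concurrent
#1 [1,3]: concurrent
#3 [4,7]: concurrent
#4 [5,9]: concurrent
#5 [6,8]: concurrent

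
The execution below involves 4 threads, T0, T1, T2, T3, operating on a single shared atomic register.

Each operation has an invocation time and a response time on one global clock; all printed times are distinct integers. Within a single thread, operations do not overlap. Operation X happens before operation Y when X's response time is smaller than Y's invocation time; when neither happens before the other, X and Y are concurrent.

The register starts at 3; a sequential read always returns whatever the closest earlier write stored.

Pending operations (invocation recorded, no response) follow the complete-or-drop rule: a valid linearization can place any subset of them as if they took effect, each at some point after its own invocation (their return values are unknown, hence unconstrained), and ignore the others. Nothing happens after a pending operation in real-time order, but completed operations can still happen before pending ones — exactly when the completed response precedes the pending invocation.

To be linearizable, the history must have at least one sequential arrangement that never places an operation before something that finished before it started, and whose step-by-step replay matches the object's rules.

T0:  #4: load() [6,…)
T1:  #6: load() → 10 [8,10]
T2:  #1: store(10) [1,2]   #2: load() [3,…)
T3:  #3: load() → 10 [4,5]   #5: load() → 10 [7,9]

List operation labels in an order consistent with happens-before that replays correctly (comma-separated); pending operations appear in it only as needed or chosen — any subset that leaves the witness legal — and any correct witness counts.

1. #1 store(10), leaving value 10
2. #2 load() (pending, included), leaving value 10
3. #3 load() → 10, leaving value 10
4. #4 load() (pending, included), leaving value 10
5. #5 load() → 10, leaving value 10
6. #6 load() → 10, leaving value 10

#1, #2, #3, #4, #5, #6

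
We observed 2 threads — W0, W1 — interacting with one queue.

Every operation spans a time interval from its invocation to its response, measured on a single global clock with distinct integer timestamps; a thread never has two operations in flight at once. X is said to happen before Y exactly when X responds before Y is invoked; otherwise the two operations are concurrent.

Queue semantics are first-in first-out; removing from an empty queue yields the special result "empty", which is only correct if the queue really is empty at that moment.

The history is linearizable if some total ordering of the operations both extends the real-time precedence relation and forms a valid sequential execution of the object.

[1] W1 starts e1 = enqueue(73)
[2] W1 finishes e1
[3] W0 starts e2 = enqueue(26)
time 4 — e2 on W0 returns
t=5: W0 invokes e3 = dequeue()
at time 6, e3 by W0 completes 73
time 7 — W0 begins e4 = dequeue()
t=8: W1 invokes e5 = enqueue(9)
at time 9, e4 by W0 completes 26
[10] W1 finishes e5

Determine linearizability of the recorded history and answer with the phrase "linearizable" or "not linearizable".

linearizable

a witness: e1, e2, e3, e4, e5
after step 1 (e1 enqueue(73)): queue <73>
after step 2 (e2 enqueue(26)): queue <73,26>
after step 3 (e3 dequeue() → 73): queue <26>
after step 4 (e4 dequeue() → 26): queue <>
after step 5 (e5 enqueue(9)): queue <9>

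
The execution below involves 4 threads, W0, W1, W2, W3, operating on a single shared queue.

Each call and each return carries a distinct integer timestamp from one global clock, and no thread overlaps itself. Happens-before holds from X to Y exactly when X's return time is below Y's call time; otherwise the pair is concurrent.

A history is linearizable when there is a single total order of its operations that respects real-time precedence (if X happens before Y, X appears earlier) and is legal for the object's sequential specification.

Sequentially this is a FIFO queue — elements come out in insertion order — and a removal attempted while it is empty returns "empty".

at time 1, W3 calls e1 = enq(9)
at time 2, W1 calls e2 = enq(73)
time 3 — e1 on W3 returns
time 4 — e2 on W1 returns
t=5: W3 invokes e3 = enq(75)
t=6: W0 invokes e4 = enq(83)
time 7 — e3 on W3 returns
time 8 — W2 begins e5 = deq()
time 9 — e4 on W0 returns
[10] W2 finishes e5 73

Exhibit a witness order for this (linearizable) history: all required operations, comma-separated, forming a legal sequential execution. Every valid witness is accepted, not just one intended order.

after step 1 (e2 enq(73)): queue <73>
after step 2 (e1 enq(9)): queue <73,9>
after step 3 (e3 enq(75)): queue <73,9,75>
after step 4 (e4 enq(83)): queue <73,9,75,83>
after step 5 (e5 deq() → 73): queue <9,75,83>

e2, e1, e3, e4, e5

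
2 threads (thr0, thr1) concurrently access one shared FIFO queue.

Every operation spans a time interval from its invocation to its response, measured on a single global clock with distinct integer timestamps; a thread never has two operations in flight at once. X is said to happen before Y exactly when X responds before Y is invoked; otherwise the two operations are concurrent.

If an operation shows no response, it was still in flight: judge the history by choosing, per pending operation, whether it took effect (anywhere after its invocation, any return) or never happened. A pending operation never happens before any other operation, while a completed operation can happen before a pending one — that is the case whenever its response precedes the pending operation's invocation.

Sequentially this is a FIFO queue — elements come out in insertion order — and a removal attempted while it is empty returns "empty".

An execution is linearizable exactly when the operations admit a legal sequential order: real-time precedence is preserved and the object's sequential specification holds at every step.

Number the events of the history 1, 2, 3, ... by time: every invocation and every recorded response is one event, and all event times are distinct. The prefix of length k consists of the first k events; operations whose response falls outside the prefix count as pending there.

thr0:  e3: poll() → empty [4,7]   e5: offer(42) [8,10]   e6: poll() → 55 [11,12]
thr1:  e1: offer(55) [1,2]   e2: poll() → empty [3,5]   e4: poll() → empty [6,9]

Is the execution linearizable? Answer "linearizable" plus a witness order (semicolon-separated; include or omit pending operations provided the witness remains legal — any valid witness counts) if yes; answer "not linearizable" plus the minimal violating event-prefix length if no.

prefix check: 1..6 passes, 1..7 fails once e3's time-7 response joins
the 3 completed operations admit 2 real-time orders; each fails the FIFO queue replay
no completion choice of the 1 pending operation (e4) rescues it — every subset was tried
sample order e1, e2, e3 (pending dropped) stalls at step 2 — e2 poll() → empty has no legal effect
sample order e1, e3, e2 (pending dropped) stalls at step 2 — e3 poll() → empty has no legal effect

not linearizable — minimal violating prefix: 7 events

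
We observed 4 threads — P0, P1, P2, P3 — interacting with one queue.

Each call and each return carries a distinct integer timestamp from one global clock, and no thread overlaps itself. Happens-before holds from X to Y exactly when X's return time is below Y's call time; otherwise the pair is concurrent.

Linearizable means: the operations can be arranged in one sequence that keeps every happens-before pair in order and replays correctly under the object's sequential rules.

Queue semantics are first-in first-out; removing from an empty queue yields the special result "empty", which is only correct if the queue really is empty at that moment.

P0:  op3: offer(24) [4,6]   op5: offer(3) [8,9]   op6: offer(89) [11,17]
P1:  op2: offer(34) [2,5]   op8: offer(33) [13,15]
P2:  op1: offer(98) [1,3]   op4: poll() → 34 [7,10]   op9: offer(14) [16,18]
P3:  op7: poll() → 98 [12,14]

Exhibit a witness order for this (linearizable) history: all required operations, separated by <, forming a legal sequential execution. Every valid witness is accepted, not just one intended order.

1. op2 offer(34), leaving queue <34>
2. op1 offer(98), leaving queue <34,98>
3. op3 offer(24), leaving queue <34,98,24>
4. op4 poll() → 34, leaving queue <98,24>
5. op5 offer(3), leaving queue <98,24,3>
6. op6 offer(89), leaving queue <98,24,3,89>
7. op7 poll() → 98, leaving queue <24,3,89>
8. op8 offer(33), leaving queue <24,3,89,33>
9. op9 offer(14), leaving queue <24,3,89,33,14>

op2 < op1 < op3 < op4 < op5 < op6 < op7 < op8 < op9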